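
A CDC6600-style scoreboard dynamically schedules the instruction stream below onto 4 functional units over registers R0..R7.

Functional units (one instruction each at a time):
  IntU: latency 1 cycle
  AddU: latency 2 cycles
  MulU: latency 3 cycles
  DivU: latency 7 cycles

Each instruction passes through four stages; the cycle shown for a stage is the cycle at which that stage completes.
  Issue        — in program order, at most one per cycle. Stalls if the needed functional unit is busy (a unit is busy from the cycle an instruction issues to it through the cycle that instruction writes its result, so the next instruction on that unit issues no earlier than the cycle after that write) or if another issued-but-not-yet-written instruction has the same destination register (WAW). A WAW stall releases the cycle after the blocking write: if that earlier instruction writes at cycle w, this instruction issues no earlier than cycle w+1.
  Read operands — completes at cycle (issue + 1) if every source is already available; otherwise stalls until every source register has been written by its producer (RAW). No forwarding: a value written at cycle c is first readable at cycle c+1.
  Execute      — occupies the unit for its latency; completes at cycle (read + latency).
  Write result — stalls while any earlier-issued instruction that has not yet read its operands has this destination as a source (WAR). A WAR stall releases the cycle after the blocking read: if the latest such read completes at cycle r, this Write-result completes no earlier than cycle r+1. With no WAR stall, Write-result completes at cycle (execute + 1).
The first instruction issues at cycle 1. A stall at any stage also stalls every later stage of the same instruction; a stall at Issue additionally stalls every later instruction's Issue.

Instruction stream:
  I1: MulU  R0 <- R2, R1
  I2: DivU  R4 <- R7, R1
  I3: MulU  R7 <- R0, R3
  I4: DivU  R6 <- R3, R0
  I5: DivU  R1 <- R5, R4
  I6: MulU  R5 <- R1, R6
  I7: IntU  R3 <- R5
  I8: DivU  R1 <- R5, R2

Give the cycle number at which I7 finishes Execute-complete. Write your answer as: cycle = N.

cycle 1: I1→MulU
cycle 2: I1 RO · I2→DivU
cycle 3: I2 RO
cycle 5: I1 EX
cycle 6: I1 WR R0
cycle 7: I3→MulU
cycle 8: I3 RO
cycle 10: I2 EX
cycle 11: I2 WR R4 · I3 EX
cycle 12: I3 WR R7 · I4→DivU
cycle 13: I4 RO
cycle 20: I4 EX
cycle 21: I4 WR R6
cycle 22: I5→DivU
cycle 23: I5 RO · I6→MulU
cycle 24: I7→IntU
cycle 30: I5 EX
cycle 31: I5 WR R1
cycle 32: I6 RO · I8→DivU
cycle 35: I6 EX
cycle 36: I6 WR R5
cycle 37: I7 RO · I8 RO
cycle 38: I7 EX
cycle 39: I7 WR R3
cycle 44: I8 EX
cycle 45: I8 WR R1

cycle = 38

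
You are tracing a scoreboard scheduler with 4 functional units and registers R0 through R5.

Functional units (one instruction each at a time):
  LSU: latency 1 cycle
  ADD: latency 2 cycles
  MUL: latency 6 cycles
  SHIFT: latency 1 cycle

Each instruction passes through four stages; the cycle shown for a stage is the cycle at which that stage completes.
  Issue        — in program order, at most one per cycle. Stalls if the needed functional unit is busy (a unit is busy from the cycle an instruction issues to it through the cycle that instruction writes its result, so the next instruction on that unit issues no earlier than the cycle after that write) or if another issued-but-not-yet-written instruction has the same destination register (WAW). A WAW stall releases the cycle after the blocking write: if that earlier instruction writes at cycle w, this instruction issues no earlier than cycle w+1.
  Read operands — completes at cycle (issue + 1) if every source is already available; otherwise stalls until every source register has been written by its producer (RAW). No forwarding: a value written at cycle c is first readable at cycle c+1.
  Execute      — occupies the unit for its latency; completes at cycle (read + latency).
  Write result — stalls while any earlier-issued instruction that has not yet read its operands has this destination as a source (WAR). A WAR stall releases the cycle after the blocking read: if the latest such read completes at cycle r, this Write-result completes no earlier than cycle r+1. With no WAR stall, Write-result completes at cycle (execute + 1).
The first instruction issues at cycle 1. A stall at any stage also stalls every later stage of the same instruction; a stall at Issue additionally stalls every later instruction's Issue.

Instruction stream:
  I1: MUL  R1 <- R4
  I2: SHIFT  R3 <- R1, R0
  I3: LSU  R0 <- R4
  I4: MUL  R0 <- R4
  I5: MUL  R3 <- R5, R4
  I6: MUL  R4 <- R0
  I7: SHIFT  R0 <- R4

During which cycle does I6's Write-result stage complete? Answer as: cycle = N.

t=1  I1 dispatched to MUL
t=2  I1 operands ready, I2 dispatched to SHIFT
t=3  I3 dispatched to LSU
t=4  I3 operands ready
t=5  I3 complete
t=8  I1 complete
t=9  R1←I1
t=10  I2 operands ready
t=11  I2 complete, R0←I3
t=12  R3←I2, I4 dispatched to MUL
t=13  I4 operands ready
t=19  I4 complete
t=20  R0←I4
t=21  I5 dispatched to MUL
t=22  I5 operands ready
t=28  I5 complete
t=29  R3←I5
t=30  I6 dispatched to MUL
t=31  I6 operands ready, I7 dispatched to SHIFT
t=37  I6 complete
t=38  R4←I6
t=39  I7 operands ready
t=40  I7 complete
t=41  R0←I7

cycle = 38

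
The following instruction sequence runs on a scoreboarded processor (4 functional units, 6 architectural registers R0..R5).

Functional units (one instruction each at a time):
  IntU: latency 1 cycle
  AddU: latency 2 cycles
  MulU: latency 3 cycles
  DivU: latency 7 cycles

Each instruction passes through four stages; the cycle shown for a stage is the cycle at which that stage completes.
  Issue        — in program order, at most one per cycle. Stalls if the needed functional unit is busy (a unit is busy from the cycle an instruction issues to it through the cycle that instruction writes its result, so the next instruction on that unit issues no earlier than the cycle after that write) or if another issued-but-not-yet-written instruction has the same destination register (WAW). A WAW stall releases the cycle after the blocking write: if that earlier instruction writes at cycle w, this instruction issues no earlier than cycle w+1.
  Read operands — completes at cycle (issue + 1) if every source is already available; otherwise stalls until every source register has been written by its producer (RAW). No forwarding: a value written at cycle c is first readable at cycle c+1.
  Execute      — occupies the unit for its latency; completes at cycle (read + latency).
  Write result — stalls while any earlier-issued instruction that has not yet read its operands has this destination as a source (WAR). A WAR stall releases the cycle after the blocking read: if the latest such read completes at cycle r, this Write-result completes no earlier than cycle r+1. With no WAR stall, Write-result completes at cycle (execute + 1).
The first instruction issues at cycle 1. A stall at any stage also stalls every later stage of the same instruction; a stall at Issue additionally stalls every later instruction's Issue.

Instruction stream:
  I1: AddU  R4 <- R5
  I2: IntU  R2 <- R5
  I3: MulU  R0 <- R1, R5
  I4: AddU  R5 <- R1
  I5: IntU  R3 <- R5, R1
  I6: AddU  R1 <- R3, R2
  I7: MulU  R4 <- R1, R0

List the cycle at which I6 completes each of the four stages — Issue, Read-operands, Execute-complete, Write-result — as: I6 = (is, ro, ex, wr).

I1: IS=1 RO=2 EX=4 WR=5
I2: IS=2 RO=3 EX=4 WR=5
I3: IS=3 RO=4 EX=7 WR=8
I4: IS=6 RO=7 EX=9 WR=10  [struct: AddU busy until I1 writes@5]
I5: IS=7 RO=11 EX=12 WR=13  [RAW R5: wait I4 write@10]
I6: IS=11 RO=14 EX=16 WR=17  [struct: AddU busy until I4 writes@10; RAW R3: wait I5 write@13]
I7: IS=12 RO=18 EX=21 WR=22  [RAW R1: wait I6 write@17]

I6 = (11, 14, 16, 17)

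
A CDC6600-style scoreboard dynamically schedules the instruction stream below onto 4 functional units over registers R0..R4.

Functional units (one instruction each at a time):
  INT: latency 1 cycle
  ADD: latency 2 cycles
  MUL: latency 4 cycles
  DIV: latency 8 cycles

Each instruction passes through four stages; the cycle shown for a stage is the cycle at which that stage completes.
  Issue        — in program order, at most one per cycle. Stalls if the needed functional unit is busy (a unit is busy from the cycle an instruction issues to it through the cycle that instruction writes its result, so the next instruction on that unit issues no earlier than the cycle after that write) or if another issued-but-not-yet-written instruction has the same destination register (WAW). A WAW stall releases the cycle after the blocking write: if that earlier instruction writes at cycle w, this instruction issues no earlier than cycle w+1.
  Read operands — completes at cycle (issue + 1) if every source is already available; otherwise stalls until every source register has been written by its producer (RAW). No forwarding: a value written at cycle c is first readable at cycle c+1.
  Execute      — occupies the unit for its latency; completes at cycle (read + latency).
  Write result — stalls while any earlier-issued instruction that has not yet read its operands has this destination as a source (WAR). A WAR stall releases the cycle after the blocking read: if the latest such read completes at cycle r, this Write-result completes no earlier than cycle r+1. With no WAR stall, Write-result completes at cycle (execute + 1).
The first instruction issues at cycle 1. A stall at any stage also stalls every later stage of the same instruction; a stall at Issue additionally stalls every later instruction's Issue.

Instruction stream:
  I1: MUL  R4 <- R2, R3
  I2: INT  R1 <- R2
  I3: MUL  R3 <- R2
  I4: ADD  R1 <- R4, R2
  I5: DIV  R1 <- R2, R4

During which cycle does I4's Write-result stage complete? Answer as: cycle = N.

t=1  I1 dispatched to MUL
t=2  I1 operands ready, I2 dispatched to INT
t=3  I2 operands ready
t=4  I2 complete
t=5  R1←I2
t=6  I1 complete
t=7  R4←I1
t=8  I3 dispatched to MUL
t=9  I3 operands ready, I4 dispatched to ADD
t=10  I4 operands ready
t=12  I4 complete
t=13  I3 complete, R1←I4
t=14  R3←I3, I5 dispatched to DIV
t=15  I5 operands ready
t=23  I5 complete
t=24  R1←I5

cycle = 13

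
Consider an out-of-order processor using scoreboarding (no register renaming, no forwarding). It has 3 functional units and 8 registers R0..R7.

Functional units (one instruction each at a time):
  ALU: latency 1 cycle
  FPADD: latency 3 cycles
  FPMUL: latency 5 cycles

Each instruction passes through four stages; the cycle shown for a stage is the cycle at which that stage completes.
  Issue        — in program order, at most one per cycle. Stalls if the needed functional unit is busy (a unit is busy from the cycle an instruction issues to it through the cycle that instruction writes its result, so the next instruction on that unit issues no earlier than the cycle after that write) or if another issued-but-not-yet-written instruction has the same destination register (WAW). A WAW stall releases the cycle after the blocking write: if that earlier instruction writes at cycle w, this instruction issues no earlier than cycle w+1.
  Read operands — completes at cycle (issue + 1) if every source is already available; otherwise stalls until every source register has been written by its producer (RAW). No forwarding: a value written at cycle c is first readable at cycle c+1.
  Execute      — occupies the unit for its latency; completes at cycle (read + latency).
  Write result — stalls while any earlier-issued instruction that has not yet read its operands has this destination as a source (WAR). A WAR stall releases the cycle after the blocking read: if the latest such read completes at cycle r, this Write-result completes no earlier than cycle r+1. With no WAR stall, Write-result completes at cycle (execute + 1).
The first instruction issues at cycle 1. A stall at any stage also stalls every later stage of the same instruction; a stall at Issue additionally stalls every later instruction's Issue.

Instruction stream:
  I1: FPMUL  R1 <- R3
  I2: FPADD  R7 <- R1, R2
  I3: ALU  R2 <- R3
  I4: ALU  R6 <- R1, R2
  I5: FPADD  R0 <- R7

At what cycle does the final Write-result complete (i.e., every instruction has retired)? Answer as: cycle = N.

cycle = 19

I1: IS=1 RO=2 EX=7 WR=8
I2: IS=2 RO=9 EX=12 WR=13  [RAW R1: wait I1 write@8]
I3: IS=3 RO=4 EX=5 WR=10  [WAR R2: wait I2 read@9]
I4: IS=11 RO=12 EX=13 WR=14  [struct: ALU busy until I3 writes@10]
I5: IS=14 RO=15 EX=18 WR=19  [struct: FPADD busy until I2 writes@13]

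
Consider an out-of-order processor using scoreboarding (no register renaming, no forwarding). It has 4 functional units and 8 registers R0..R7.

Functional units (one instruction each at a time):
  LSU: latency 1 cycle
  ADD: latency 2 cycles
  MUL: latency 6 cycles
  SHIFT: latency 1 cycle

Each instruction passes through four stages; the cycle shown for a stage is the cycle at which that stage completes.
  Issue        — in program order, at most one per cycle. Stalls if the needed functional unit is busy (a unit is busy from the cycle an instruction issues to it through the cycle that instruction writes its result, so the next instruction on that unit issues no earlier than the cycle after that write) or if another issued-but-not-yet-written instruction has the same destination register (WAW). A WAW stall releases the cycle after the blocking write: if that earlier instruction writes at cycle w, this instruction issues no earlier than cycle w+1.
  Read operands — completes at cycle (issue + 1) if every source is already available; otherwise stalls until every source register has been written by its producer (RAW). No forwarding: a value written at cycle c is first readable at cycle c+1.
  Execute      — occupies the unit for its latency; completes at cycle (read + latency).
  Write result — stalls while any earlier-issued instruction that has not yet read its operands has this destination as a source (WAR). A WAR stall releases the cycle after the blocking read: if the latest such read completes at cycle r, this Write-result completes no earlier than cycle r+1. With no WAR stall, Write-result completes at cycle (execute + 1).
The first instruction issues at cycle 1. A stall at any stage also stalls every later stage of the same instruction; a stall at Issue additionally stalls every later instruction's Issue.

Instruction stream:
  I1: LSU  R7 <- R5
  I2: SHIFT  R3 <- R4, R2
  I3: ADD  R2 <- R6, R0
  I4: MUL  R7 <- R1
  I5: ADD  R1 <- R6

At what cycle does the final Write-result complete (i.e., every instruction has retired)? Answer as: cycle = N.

cycle = 13

t=1  I1 dispatched to LSU
t=2  I1 operands ready | I2 dispatched to SHIFT
t=3  I1 complete | I2 operands ready | I3 dispatched to ADD
t=4  R7←I1 | I2 complete | I3 operands ready
t=5  R3←I2 | I4 dispatched to MUL
t=6  I3 complete | I4 operands ready
t=7  R2←I3
t=8  I5 dispatched to ADD
t=9  I5 operands ready
t=11  I5 complete
t=12  I4 complete | R1←I5
t=13  R7←I4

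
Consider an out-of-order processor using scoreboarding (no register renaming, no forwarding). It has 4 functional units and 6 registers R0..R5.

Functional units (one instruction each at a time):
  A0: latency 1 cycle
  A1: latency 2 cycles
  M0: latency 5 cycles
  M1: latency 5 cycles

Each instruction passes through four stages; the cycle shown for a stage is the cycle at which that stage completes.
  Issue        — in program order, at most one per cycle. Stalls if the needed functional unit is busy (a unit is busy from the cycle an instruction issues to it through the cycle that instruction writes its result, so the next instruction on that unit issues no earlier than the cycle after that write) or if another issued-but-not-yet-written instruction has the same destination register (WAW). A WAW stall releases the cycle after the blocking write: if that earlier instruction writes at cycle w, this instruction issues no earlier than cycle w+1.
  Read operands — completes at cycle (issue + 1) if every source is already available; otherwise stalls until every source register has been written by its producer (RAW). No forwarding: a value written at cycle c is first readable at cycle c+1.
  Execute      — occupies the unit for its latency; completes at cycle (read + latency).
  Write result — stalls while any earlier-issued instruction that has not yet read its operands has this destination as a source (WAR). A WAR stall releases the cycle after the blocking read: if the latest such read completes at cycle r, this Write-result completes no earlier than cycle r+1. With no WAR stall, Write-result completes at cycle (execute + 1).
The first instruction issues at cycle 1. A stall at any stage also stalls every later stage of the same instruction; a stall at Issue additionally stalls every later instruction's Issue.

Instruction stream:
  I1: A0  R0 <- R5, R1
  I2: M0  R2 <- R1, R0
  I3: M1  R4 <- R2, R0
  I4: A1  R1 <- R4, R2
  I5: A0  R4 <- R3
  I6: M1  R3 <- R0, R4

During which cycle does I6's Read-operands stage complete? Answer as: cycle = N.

c1: I1→A0
c2: I1 RO | I2→M0
c3: I1 EX | I3→M1
c4: I1 WR R0 | I4→A1
c5: I2 RO
c10: I2 EX
c11: I2 WR R2
c12: I3 RO
c17: I3 EX
c18: I3 WR R4
c19: I4 RO | I5→A0
c20: I5 RO | I6→M1
c21: I4 EX | I5 EX
c22: I4 WR R1 | I5 WR R4
c23: I6 RO
c28: I6 EX
c29: I6 WR R3

cycle = 23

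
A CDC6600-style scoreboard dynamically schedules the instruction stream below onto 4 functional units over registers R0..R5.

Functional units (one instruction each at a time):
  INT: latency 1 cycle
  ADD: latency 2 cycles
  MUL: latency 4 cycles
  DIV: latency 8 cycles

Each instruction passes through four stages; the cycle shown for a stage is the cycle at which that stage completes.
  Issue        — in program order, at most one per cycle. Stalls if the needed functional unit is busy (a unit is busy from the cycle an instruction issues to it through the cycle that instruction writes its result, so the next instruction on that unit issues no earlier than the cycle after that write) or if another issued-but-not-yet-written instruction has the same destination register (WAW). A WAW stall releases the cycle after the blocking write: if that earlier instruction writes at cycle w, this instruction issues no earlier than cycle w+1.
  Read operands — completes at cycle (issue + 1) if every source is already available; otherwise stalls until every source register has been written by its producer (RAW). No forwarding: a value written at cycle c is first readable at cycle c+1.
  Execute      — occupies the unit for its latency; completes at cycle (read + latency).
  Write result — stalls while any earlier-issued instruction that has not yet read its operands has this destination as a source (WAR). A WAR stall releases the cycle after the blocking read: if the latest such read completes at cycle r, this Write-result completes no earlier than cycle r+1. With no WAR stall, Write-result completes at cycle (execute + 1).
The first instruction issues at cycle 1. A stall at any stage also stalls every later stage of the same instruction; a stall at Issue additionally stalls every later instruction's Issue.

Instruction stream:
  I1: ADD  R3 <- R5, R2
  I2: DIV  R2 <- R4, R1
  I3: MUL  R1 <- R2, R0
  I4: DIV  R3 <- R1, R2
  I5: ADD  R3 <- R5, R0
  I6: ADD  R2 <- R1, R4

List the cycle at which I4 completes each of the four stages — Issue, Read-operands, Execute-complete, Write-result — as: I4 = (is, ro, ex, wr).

I4 = (13, 19, 27, 28)

I1  is:1  ro:2  ex:4  wr:5
I2  is:2  ro:3  ex:11  wr:12
I3  is:3  ro:13  ex:17  wr:18  — RAW R2: wait I2 write@12
I4  is:13  ro:19  ex:27  wr:28  — struct: DIV busy until I2 writes@12, RAW R1: wait I3 write@18
I5  is:29  ro:30  ex:32  wr:33  — WAW R3: wait I4 write@28
I6  is:34  ro:35  ex:37  wr:38  — struct: ADD busy until I5 writes@33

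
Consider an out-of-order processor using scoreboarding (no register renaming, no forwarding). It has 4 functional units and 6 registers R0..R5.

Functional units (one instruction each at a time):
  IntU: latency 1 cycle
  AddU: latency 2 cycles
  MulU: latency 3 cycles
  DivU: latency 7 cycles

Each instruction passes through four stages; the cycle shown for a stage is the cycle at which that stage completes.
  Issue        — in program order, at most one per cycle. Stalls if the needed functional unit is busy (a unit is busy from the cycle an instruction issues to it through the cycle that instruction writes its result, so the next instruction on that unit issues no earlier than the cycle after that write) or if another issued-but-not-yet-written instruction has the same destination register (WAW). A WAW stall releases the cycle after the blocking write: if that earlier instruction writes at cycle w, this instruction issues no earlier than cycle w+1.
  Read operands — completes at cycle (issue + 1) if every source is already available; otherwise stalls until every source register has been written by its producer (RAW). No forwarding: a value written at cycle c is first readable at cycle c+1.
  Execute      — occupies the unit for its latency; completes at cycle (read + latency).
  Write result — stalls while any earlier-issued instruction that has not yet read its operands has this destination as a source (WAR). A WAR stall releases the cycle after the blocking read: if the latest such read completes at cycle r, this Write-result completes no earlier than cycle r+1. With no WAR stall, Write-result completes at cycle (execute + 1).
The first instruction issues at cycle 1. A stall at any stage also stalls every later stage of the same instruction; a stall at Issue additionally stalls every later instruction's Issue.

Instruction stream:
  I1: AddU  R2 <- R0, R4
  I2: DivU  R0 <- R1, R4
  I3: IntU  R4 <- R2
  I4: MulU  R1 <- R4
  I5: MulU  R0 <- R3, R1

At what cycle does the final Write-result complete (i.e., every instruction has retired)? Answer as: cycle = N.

cycle = 19

[I1] 1/2/4/5
[I2] 2/3/10/11
[I3] 3/6/7/8  (RAW R2: wait I1 write@5)
[I4] 4/9/12/13  (RAW R4: wait I3 write@8)
[I5] 14/15/18/19  (struct: MulU busy until I4 writes@13)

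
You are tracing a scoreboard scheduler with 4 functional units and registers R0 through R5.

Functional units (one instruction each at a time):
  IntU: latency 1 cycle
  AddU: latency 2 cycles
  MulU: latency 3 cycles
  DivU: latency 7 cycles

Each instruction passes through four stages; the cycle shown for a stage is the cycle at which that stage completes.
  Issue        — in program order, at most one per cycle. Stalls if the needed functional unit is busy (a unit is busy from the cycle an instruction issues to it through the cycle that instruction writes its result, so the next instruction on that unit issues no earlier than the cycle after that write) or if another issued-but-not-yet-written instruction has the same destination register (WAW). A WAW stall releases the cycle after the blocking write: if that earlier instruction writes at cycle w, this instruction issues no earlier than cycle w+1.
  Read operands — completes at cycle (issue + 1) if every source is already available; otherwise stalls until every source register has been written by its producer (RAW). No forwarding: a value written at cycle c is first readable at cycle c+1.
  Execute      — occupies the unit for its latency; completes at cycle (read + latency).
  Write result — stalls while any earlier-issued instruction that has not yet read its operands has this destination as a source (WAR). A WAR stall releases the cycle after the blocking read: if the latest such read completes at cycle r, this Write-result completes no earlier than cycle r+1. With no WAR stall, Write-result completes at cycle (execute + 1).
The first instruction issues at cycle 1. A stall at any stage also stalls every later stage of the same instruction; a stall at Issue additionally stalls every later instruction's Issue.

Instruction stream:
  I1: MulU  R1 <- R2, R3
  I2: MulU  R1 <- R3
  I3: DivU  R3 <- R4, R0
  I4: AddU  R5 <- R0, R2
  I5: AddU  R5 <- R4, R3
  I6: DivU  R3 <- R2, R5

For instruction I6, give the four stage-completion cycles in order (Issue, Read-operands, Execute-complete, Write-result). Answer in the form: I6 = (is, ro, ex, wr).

I6 = (18, 22, 29, 30)

I1: IS=1 RO=2 EX=5 WR=6
I2: IS=7 RO=8 EX=11 WR=12  [struct: MulU busy until I1 writes@6]
I3: IS=8 RO=9 EX=16 WR=17
I4: IS=9 RO=10 EX=12 WR=13
I5: IS=14 RO=18 EX=20 WR=21  [struct: AddU busy until I4 writes@13; RAW R3: wait I3 write@17]
I6: IS=18 RO=22 EX=29 WR=30  [struct: DivU busy until I3 writes@17; RAW R5: wait I5 write@21]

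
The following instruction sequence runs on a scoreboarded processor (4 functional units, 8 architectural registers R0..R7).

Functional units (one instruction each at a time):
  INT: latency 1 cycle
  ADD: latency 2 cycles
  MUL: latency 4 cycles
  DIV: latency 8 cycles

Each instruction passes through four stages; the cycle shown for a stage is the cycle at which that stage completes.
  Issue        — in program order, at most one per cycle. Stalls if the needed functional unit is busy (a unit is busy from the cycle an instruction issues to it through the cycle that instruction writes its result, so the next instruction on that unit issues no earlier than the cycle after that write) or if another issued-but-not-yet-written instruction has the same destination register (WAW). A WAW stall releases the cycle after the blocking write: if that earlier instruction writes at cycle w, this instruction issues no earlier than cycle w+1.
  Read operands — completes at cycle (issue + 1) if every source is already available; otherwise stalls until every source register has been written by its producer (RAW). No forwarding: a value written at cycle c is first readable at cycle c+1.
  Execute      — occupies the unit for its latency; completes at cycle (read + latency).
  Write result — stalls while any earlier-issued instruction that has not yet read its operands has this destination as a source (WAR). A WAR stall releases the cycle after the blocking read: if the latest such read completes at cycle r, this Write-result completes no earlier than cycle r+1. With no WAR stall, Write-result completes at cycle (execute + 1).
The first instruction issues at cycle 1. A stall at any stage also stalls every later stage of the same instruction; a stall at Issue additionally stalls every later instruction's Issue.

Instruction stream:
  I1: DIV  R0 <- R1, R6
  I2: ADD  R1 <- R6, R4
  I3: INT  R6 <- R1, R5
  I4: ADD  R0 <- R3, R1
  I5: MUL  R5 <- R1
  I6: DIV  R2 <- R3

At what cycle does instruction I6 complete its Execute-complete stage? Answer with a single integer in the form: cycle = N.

1) issue 1, read 2, done 10, write 11
2) issue 2, read 3, done 5, write 6
3) issue 3, read 7, done 8, write 9  <RAW R1: wait I2 write@6>
4) issue 12, read 13, done 15, write 16  <WAW R0: wait I1 write@11>
5) issue 13, read 14, done 18, write 19
6) issue 14, read 15, done 23, write 24

cycle = 23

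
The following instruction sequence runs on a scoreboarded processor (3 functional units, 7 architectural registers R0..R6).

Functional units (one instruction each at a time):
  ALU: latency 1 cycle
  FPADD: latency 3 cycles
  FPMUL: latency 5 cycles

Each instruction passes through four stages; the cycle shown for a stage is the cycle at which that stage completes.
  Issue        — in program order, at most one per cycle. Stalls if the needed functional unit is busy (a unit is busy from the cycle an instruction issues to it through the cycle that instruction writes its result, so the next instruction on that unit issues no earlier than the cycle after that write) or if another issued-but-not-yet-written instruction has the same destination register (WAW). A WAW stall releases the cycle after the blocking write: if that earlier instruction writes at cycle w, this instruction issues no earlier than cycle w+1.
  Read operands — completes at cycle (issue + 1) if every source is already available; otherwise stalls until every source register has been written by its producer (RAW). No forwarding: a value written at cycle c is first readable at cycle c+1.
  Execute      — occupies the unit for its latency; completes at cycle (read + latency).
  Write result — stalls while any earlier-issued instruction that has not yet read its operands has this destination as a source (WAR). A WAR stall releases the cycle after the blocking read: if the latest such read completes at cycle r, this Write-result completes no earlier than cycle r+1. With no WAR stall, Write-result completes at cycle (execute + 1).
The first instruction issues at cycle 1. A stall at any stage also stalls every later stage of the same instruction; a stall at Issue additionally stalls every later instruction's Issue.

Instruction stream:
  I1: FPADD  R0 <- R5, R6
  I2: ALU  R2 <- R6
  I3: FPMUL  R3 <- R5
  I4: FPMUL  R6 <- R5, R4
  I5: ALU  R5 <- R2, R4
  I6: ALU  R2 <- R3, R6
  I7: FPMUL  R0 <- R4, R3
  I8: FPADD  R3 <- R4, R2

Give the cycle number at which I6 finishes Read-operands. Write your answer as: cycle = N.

cycle 1: issue I1 (FPADD)
cycle 2: I1 read-ops; issue I2 (ALU)
cycle 3: I2 read-ops; issue I3 (FPMUL)
cycle 4: I2 finished on ALU; I3 read-ops
cycle 5: I1 finished on FPADD; I2→R2
cycle 6: I1→R0
cycle 9: I3 finished on FPMUL
cycle 10: I3→R3
cycle 11: issue I4 (FPMUL)
cycle 12: I4 read-ops; issue I5 (ALU)
cycle 13: I5 read-ops
cycle 14: I5 finished on ALU
cycle 15: I5→R5
cycle 16: issue I6 (ALU)
cycle 17: I4 finished on FPMUL
cycle 18: I4→R6
cycle 19: I6 read-ops; issue I7 (FPMUL)
cycle 20: I6 finished on ALU; I7 read-ops; issue I8 (FPADD)
cycle 21: I6→R2
cycle 22: I8 read-ops
cycle 25: I7 finished on FPMUL; I8 finished on FPADD
cycle 26: I7→R0; I8→R3

cycle = 19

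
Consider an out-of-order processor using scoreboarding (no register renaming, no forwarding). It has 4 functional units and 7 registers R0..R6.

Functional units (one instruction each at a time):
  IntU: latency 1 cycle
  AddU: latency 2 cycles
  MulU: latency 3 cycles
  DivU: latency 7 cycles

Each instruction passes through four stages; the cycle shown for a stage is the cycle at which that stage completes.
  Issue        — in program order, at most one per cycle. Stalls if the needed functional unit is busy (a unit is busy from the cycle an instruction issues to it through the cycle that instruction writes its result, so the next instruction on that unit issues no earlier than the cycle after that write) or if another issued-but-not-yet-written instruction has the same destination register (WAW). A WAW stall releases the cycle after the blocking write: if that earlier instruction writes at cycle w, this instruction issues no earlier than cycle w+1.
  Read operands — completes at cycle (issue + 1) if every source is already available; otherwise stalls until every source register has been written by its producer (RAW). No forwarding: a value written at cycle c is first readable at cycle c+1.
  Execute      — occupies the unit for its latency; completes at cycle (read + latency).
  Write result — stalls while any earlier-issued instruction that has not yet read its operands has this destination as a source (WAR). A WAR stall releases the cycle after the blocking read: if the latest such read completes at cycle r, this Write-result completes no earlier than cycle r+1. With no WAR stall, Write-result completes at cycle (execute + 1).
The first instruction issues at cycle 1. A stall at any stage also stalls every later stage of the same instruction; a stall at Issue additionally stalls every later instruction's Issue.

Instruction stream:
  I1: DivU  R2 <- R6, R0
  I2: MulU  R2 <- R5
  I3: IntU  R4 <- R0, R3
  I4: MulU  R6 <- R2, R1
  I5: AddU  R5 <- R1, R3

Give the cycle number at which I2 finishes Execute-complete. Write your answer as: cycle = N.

  I1 | 1 | 2 | 9 | 10
  I2 | 11 | 12 | 15 | 16   WAW R2: wait I1 write@10
  I3 | 12 | 13 | 14 | 15
  I4 | 17 | 18 | 21 | 22   struct: MulU busy until I2 writes@16
  I5 | 18 | 19 | 21 | 22

cycle = 15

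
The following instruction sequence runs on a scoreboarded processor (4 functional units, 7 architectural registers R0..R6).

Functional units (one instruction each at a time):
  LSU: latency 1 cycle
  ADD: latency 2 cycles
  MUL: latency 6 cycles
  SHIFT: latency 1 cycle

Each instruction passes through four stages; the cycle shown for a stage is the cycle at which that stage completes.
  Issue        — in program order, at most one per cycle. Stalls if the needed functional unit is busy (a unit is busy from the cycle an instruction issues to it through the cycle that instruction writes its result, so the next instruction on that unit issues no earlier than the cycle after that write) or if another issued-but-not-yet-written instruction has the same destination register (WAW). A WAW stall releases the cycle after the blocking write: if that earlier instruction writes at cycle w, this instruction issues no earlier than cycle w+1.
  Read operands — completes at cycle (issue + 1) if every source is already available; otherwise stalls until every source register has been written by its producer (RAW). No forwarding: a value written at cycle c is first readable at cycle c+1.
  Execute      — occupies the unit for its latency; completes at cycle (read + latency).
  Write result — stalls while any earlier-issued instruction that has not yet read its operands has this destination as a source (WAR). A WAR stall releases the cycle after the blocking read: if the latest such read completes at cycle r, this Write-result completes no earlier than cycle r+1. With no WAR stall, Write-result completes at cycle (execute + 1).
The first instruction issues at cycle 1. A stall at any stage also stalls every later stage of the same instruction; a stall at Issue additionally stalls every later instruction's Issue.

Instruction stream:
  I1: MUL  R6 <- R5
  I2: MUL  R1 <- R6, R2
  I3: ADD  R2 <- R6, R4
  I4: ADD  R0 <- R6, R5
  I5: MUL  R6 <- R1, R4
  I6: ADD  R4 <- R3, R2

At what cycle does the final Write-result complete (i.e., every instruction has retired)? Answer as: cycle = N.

cycle = 27

I1: IS=1 RO=2 EX=8 WR=9
I2: IS=10 RO=11 EX=17 WR=18  [struct: MUL busy until I1 writes@9]
I3: IS=11 RO=12 EX=14 WR=15
I4: IS=16 RO=17 EX=19 WR=20  [struct: ADD busy until I3 writes@15]
I5: IS=19 RO=20 EX=26 WR=27  [struct: MUL busy until I2 writes@18]
I6: IS=21 RO=22 EX=24 WR=25  [struct: ADD busy until I4 writes@20]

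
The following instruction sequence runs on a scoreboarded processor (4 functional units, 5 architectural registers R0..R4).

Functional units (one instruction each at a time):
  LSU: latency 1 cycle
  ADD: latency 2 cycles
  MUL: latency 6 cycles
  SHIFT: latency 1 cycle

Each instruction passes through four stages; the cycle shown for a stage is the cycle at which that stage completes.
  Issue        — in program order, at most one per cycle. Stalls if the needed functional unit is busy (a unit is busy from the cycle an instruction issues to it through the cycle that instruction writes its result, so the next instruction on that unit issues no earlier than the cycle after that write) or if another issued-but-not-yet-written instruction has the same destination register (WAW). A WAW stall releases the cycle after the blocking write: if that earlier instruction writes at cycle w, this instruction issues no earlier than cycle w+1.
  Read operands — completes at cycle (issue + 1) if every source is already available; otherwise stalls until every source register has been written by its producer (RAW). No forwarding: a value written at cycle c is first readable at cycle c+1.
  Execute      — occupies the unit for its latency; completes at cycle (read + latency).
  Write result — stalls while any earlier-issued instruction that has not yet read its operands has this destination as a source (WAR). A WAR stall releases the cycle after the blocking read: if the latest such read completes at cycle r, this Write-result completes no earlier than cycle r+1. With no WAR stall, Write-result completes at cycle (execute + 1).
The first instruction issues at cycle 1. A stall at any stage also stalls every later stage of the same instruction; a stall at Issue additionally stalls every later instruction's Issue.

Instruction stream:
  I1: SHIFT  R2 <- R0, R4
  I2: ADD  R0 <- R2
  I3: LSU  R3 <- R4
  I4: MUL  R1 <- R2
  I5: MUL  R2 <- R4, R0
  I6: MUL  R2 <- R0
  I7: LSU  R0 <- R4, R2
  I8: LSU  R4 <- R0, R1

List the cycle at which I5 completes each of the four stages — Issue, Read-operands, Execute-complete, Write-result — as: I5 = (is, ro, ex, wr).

I1: IS=1 RO=2 EX=3 WR=4
I2: IS=2 RO=5 EX=7 WR=8  [RAW R2: wait I1 write@4]
I3: IS=3 RO=4 EX=5 WR=6
I4: IS=4 RO=5 EX=11 WR=12
I5: IS=13 RO=14 EX=20 WR=21  [struct: MUL busy until I4 writes@12]
I6: IS=22 RO=23 EX=29 WR=30  [struct: MUL busy until I5 writes@21]
I7: IS=23 RO=31 EX=32 WR=33  [RAW R2: wait I6 write@30]
I8: IS=34 RO=35 EX=36 WR=37  [struct: LSU busy until I7 writes@33]

I5 = (13, 14, 20, 21)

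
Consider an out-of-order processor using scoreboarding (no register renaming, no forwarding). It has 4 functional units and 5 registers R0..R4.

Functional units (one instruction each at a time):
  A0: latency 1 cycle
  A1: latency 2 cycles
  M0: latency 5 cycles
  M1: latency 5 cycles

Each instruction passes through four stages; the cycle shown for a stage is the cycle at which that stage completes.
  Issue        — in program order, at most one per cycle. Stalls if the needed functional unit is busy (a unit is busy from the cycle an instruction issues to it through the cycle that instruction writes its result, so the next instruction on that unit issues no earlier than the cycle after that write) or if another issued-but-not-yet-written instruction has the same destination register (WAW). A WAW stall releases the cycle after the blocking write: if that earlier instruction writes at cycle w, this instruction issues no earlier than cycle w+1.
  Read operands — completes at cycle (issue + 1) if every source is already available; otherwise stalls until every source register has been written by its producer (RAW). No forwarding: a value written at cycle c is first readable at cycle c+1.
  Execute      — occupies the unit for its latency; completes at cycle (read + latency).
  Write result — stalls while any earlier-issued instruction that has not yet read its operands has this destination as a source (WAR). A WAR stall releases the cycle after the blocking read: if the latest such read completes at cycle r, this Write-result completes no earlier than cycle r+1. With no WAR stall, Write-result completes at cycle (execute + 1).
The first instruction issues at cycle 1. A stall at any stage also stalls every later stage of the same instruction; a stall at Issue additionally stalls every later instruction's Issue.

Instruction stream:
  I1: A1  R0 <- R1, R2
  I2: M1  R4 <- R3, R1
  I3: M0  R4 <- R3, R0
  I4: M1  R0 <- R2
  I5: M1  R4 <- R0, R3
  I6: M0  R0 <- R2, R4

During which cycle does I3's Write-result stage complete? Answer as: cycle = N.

cycle = 17

t=1  issue I1 (A1)
t=2  I1 read-ops | issue I2 (M1)
t=3  I2 read-ops
t=4  I1 finished on A1
t=5  I1→R0
t=8  I2 finished on M1
t=9  I2→R4
t=10  issue I3 (M0)
t=11  I3 read-ops | issue I4 (M1)
t=12  I4 read-ops
t=16  I3 finished on M0
t=17  I3→R4 | I4 finished on M1
t=18  I4→R0
t=19  issue I5 (M1)
t=20  I5 read-ops | issue I6 (M0)
t=25  I5 finished on M1
t=26  I5→R4
t=27  I6 read-ops
t=32  I6 finished on M0
t=33  I6→R0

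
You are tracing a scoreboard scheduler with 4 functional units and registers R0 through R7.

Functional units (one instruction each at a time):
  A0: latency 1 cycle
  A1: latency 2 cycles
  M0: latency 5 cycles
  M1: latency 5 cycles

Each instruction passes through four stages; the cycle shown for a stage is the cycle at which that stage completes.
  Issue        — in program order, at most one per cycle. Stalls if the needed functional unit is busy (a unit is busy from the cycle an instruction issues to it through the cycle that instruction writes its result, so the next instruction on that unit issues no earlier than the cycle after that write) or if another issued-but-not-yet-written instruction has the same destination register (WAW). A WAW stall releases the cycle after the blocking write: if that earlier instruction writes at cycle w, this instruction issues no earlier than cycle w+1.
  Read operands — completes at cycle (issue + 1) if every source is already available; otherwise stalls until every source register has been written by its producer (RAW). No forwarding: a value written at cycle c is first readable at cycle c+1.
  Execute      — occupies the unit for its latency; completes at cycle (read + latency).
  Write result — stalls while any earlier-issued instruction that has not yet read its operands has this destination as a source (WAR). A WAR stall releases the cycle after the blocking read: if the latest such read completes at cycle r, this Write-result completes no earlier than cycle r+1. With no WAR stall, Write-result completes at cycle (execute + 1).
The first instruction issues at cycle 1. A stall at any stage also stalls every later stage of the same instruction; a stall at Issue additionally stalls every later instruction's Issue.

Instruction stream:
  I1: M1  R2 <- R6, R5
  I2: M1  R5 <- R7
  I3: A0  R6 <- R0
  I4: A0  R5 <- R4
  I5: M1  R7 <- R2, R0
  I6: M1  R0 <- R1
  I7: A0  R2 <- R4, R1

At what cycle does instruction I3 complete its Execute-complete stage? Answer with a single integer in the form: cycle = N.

cycle = 12

cycle 1: I1 issues→M1
cycle 2: I1 reads
cycle 7: I1 exec-done
cycle 8: I1 writes R2
cycle 9: I2 issues→M1
cycle 10: I2 reads; I3 issues→A0
cycle 11: I3 reads
cycle 12: I3 exec-done
cycle 13: I3 writes R6
cycle 15: I2 exec-done
cycle 16: I2 writes R5
cycle 17: I4 issues→A0
cycle 18: I4 reads; I5 issues→M1
cycle 19: I4 exec-done; I5 reads
cycle 20: I4 writes R5
cycle 24: I5 exec-done
cycle 25: I5 writes R7
cycle 26: I6 issues→M1
cycle 27: I6 reads; I7 issues→A0
cycle 28: I7 reads
cycle 29: I7 exec-done
cycle 30: I7 writes R2
cycle 32: I6 exec-done
cycle 33: I6 writes R0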